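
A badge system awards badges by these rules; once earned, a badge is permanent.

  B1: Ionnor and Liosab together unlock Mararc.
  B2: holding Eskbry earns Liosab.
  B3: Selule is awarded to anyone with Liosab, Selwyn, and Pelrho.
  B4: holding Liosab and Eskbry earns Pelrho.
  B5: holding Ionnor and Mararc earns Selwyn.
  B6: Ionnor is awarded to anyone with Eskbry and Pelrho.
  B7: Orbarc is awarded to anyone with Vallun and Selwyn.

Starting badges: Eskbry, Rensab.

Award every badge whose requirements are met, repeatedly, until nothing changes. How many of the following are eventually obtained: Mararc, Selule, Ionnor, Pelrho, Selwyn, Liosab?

6

With Eskbry, Liosab is earned (B2).
With Liosab and Eskbry, Pelrho is earned (B4).
With Eskbry and Pelrho, Ionnor is earned (B6).
With Ionnor and Liosab, Mararc is earned (B1).
With Ionnor and Mararc, Selwyn is earned (B5).
With Liosab, Selwyn, and Pelrho, Selule is earned (B3).
Mararc: reached.
Selule: reached.
Ionnor: reached.
Pelrho: reached.
Selwyn: reached.
Liosab: reached.
All 6 are reached.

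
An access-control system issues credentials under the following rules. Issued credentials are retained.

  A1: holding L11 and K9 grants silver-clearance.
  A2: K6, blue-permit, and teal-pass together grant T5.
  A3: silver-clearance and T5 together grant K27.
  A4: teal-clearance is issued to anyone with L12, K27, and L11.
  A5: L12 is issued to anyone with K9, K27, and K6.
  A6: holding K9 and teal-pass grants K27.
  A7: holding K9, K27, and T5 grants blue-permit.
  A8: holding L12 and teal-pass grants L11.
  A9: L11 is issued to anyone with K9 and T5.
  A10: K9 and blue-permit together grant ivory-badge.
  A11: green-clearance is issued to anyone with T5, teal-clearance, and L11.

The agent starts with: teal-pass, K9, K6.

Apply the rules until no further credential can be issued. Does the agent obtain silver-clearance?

Yes

Holding K9 and teal-pass grants K27 (A6).
Holding K9, K27, and K6 grants L12 (A5).
Holding L12 and teal-pass grants L11 (A8).
Holding L11 and K9 grants silver-clearance (A1).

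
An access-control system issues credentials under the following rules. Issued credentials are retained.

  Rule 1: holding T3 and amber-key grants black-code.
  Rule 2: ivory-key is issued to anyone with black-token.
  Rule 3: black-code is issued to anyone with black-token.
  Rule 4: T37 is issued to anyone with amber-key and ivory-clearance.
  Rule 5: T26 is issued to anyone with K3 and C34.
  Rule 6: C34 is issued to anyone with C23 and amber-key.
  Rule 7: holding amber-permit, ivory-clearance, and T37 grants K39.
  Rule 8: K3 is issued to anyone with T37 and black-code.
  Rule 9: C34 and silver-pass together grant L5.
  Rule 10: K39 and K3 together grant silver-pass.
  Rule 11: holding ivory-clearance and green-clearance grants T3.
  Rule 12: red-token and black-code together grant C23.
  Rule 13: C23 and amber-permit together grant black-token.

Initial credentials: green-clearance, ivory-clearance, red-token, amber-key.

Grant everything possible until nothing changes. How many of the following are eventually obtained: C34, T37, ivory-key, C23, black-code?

Holding amber-key and ivory-clearance grants T37 (Rule 4).
Holding ivory-clearance and green-clearance grants T3 (Rule 11).
Holding T3 and amber-key grants black-code (Rule 1).
Holding red-token and black-code grants C23 (Rule 12).
Holding C23 and amber-key grants C34 (Rule 6).
C34: reached.
T37: reached.
ivory-key would need black-token (Rule 2), but black-token is never granted.
C23: reached.
black-code: reached.
Reached: C34, T37, C23, and black-code — 4 of the 5.

4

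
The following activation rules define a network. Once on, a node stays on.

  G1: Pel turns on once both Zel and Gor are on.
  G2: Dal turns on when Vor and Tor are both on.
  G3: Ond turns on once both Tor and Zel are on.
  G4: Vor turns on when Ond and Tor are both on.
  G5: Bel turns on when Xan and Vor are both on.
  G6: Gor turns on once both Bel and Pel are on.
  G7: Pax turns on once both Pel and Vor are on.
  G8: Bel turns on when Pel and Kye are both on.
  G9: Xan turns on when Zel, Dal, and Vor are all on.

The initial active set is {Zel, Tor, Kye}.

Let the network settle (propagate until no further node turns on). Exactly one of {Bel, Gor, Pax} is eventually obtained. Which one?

Tor and Zel are on, so Ond turns on (G3).
Ond and Tor are on, so Vor turns on (G4).
Vor and Tor are on, so Dal turns on (G2).
G9: Zel, Dal, and Vor on → Xan on.
Xan and Vor are on, so Bel turns on (G5).
Pax would need Pel and Vor (G7), but Pel never turns on. Gor would need Bel and Pel (G6), but Pel never turns on.

Bel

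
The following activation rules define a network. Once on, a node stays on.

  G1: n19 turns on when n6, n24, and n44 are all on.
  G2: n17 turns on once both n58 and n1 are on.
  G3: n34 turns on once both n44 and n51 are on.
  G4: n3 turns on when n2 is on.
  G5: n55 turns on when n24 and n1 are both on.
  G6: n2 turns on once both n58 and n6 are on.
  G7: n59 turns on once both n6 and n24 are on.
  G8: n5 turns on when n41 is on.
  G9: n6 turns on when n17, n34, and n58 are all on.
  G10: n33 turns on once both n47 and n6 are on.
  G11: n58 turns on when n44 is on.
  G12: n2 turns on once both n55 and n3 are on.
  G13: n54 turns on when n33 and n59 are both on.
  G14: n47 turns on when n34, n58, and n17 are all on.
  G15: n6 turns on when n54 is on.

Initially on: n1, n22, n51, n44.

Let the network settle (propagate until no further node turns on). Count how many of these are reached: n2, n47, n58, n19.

G11: n44 on → n58 on.
G3: n44 and n51 on → n34 on.
n58 and n1 are on, so n17 turns on (G2).
G14: n34, n58, and n17 on → n47 on.
G9: n17, n34, and n58 on → n6 on.
n58 and n6 are on, so n2 turns on (G6).
n2: reached.
n47: reached.
n58: reached.
n19 would need n6, n24, and n44 (G1), but n24 never turns on.
Reached: n2, n47, and n58 — 3 of the 4.

3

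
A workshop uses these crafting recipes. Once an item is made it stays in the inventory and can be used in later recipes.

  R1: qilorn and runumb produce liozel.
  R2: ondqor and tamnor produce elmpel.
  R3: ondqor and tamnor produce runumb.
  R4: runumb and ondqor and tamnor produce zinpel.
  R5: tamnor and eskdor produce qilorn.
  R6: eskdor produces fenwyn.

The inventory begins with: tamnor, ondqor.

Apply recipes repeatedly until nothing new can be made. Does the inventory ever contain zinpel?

Using R3, ondqor and tamnor make runumb.
Using R4, runumb, ondqor, and tamnor make zinpel.

Yes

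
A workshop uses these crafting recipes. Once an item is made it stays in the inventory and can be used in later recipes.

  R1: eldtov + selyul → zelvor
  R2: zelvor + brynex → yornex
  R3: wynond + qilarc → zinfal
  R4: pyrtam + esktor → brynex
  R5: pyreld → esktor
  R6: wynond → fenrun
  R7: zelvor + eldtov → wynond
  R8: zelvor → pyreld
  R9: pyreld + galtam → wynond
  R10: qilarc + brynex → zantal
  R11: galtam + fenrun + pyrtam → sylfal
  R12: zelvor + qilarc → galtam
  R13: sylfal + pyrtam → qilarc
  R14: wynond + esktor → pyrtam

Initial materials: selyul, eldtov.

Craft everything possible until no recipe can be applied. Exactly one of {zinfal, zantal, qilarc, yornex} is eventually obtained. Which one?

eldtov + selyul → zelvor (R1).
Using R7, zelvor and eldtov make wynond.
zelvor → pyreld (R8).
Using R5, pyreld makes esktor.
Using R14, wynond and esktor make pyrtam.
pyrtam + esktor → brynex (R4).
zelvor + brynex → yornex (R2).
zinfal would need wynond and qilarc (R3), but qilarc is never obtained. qilarc would need sylfal and pyrtam (R13), but sylfal is never obtained. zantal would need qilarc and brynex (R10), but qilarc is never obtained.

yornex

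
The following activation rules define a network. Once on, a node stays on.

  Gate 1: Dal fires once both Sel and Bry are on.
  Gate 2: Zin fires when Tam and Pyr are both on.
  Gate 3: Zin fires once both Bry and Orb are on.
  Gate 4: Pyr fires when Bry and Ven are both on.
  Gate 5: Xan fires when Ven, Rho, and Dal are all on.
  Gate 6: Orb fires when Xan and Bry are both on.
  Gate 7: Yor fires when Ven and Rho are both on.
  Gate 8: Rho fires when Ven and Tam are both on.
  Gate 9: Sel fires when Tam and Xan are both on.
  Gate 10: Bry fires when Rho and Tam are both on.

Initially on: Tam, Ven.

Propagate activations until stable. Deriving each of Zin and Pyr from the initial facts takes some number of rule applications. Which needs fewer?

Pyr: Ven and Tam are on, so Rho fires (Gate 8). Gate 10: Rho and Tam on → Bry on. Gate 4: Bry and Ven on → Pyr on. [3 rule applications]
Zin: Ven and Tam are on, so Rho fires (Gate 8). Gate 10: Rho and Tam on → Bry on. Gate 4: Bry and Ven on → Pyr on. Tam and Pyr are on, so Zin fires (Gate 2). [4 rule applications]
Pyr needs fewer.

Pyr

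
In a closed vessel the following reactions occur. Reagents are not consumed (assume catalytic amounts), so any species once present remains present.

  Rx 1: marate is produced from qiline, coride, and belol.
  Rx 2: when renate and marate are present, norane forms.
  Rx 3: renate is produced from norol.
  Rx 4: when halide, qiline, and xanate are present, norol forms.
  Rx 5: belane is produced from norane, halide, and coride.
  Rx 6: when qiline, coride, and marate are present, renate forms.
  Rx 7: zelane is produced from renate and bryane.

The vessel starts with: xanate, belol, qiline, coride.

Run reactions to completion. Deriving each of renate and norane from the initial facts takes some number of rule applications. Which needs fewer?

renate

renate: qiline, coride, and belol present → marate forms (Rx 1). qiline, coride, and marate present → renate forms (Rx 6). [2 rule applications]
norane: qiline, coride, and belol present → marate forms (Rx 1). qiline, coride, and marate present → renate forms (Rx 6). renate and marate present → norane forms (Rx 2). [3 rule applications]
renate needs fewer.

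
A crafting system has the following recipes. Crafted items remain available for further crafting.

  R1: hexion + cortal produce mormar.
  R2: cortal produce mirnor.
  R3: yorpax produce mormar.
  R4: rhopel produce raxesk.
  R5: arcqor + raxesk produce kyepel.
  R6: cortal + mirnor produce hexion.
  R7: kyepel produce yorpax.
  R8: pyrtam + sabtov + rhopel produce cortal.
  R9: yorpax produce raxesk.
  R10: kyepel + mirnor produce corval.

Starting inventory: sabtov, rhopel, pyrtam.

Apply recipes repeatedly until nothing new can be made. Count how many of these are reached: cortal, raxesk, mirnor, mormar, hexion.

5

Using R4, rhopel makes raxesk.
Using R8, pyrtam, sabtov, and rhopel make cortal.
Using R2, cortal makes mirnor.
Using R6, cortal and mirnor make hexion.
hexion + cortal → mormar (R1).
cortal: reached.
raxesk: reached.
mirnor: reached.
mormar: reached.
hexion: reached.
All 5 are reached.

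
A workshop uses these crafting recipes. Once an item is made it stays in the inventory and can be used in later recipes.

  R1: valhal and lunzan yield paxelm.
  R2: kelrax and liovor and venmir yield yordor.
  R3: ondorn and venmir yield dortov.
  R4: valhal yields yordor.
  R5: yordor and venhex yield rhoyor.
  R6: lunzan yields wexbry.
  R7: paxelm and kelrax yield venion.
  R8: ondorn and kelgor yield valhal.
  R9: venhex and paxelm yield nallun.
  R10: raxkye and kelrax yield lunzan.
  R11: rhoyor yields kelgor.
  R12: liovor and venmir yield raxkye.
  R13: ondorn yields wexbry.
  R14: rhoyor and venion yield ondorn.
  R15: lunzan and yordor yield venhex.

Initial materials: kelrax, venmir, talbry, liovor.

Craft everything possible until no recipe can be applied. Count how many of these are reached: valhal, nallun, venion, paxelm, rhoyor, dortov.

1

kelrax and liovor and venmir → yordor (R2).
Using R12, liovor and venmir make raxkye.
Using R10, raxkye and kelrax make lunzan.
Using R15, lunzan and yordor make venhex.
yordor and venhex → rhoyor (R5).
valhal would need ondorn and kelgor (R8), but ondorn is never obtained.
nallun would need venhex and paxelm (R9), but paxelm is never obtained.
venion would need paxelm and kelrax (R7), but paxelm is never obtained.
paxelm would need valhal and lunzan (R1), but valhal is never obtained.
rhoyor: reached.
dortov would need ondorn and venmir (R3), but ondorn is never obtained.
Reached: rhoyor — 1 of the 6.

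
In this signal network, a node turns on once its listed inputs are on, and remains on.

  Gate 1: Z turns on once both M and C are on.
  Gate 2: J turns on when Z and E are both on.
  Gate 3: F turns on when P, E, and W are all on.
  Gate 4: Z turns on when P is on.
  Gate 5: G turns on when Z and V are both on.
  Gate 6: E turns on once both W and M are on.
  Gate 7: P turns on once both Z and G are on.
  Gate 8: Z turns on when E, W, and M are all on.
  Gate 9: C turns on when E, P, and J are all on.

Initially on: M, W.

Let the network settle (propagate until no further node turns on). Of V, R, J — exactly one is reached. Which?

J

W and M are on, so E turns on (Gate 6).
Gate 8: E, W, and M on → Z on.
Gate 2: Z and E on → J on.
No rule produces V, and it is not given. No rule produces R, and it is not given.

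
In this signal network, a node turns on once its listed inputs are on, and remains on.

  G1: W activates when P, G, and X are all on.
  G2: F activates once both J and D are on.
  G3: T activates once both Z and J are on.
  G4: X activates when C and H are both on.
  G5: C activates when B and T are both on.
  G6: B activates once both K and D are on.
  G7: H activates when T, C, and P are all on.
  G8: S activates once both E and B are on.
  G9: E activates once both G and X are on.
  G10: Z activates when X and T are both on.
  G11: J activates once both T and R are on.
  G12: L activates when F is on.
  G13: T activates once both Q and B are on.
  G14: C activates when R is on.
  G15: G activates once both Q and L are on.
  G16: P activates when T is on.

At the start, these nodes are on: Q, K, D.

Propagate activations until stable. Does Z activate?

Yes

G6: K and D on → B on.
Q and B are on, so T activates (G13).
G16: T on → P on.
G5: B and T on → C on.
T, C, and P are on, so H activates (G7).
C and H are on, so X activates (G4).
G10: X and T on → Z on.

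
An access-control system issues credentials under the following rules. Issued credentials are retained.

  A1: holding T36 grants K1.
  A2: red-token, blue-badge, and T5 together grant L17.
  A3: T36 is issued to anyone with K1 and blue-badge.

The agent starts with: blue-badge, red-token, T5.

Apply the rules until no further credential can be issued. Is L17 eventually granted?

Yes

Holding red-token, blue-badge, and T5 grants L17 (A2).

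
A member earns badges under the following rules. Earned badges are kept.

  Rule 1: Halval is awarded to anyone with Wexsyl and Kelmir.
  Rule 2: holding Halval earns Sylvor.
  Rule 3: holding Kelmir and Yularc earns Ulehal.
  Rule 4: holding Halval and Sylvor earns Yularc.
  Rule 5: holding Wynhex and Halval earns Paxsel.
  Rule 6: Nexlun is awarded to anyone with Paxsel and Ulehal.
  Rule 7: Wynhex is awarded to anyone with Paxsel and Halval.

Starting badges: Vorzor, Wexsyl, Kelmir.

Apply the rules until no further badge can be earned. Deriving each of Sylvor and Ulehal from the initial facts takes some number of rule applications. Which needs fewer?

Sylvor

Sylvor: With Wexsyl and Kelmir, Halval is earned (Rule 1). With Halval, Sylvor is earned (Rule 2). [2 rule applications]
Ulehal: With Wexsyl and Kelmir, Halval is earned (Rule 1). With Halval, Sylvor is earned (Rule 2). With Halval and Sylvor, Yularc is earned (Rule 4). With Kelmir and Yularc, Ulehal is earned (Rule 3). [4 rule applications]
Sylvor needs fewer.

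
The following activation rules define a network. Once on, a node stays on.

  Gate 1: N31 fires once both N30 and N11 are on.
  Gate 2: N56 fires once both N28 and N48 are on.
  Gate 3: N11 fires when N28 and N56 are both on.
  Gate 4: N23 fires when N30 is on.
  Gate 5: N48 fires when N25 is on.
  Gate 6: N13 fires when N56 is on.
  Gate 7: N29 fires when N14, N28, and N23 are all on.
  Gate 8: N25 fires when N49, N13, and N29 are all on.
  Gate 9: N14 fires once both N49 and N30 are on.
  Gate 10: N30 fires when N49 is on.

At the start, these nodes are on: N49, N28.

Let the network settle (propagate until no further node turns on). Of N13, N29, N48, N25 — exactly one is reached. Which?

N29

N49 is on, so N30 fires (Gate 10).
N49 and N30 are on, so N14 fires (Gate 9).
Gate 4: N30 on → N23 on.
Gate 7: N14, N28, and N23 on → N29 on.
N48 would need N25 (Gate 5), but N25 never turns on. N25 would need N49, N13, and N29 (Gate 8), but N13 never turns on. N13 would need N56 (Gate 6), but N56 never turns on.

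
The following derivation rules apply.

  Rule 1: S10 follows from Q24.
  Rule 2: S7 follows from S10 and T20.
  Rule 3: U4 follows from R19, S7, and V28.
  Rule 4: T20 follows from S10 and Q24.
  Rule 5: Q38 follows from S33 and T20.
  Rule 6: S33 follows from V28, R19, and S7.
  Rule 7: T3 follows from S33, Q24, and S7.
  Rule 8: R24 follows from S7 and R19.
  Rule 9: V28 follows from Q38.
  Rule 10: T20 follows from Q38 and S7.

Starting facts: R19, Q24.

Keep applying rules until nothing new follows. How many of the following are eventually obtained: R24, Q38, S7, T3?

2

Q24 holds, so S10 follows (Rule 1).
S10 and Q24 hold, so T20 follows (Rule 4).
From S10 and T20, Rule 2 gives S7.
S7 and R19 hold, so R24 follows (Rule 8).
R24: reached.
Q38 would need S33 and T20 (Rule 5), but S33 is never established.
S7: reached.
T3 would need S33, Q24, and S7 (Rule 7), but S33 is never established.
Reached: R24 and S7 — 2 of the 4.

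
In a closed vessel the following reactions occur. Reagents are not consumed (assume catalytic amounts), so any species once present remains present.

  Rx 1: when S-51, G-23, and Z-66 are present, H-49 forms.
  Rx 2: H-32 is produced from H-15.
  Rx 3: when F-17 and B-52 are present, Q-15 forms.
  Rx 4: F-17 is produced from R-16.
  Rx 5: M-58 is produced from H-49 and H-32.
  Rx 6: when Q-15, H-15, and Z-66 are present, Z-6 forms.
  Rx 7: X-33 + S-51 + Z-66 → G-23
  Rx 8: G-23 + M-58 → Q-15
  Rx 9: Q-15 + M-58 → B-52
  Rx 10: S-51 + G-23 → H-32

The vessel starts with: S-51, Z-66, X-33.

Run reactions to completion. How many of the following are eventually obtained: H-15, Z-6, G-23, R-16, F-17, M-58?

X-33, S-51, and Z-66 present → G-23 forms (Rx 7).
S-51, G-23, and Z-66 present → H-49 forms (Rx 1).
S-51 and G-23 present → H-32 forms (Rx 10).
H-49 and H-32 present → M-58 forms (Rx 5).
No rule produces H-15, and it is not given.
Z-6 would need Q-15, H-15, and Z-66 (Rx 6), but H-15 never forms.
G-23: reached.
No rule produces R-16, and it is not given.
F-17 would need R-16 (Rx 4), but R-16 never forms.
M-58: reached.
Reached: G-23 and M-58 — 2 of the 6.

2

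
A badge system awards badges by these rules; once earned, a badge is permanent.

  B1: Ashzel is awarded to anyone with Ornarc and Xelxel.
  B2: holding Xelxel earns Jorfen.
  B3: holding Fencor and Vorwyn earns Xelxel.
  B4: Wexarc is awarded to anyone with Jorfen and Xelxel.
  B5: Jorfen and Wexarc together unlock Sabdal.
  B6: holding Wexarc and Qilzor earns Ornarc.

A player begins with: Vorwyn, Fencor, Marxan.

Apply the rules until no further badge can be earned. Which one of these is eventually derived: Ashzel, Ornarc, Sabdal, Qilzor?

With Fencor and Vorwyn, Xelxel is earned (B3).
With Xelxel, Jorfen is earned (B2).
With Jorfen and Xelxel, Wexarc is earned (B4).
With Jorfen and Wexarc, Sabdal is earned (B5).
Ashzel would need Ornarc and Xelxel (B1), but Ornarc is never earned. Ornarc would need Wexarc and Qilzor (B6), but Qilzor is never earned. No rule produces Qilzor, and it is not given.

Sabdal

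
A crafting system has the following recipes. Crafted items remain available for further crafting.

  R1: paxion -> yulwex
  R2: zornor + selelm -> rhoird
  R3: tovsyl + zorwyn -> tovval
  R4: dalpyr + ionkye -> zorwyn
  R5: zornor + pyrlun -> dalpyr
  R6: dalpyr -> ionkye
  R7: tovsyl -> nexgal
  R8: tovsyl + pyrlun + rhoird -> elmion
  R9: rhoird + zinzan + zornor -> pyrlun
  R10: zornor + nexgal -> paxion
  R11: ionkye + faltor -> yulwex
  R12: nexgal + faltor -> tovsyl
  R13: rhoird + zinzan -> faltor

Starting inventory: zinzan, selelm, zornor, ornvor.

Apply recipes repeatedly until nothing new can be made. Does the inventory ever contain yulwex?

Yes

zornor + selelm -> rhoird (R2).
Using R9, rhoird, zinzan, and zornor make pyrlun.
Using R13, rhoird and zinzan make faltor.
Using R5, zornor and pyrlun make dalpyr.
Using R6, dalpyr makes ionkye.
ionkye + faltor -> yulwex (R11).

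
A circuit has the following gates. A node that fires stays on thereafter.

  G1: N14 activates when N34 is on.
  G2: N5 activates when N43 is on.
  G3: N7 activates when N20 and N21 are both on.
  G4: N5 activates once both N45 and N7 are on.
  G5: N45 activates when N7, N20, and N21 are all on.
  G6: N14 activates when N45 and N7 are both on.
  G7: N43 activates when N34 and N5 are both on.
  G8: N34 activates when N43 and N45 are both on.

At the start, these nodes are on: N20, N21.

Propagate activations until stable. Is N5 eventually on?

G3: N20 and N21 on → N7 on.
N7, N20, and N21 are on, so N45 activates (G5).
G4: N45 and N7 on → N5 on.

Yes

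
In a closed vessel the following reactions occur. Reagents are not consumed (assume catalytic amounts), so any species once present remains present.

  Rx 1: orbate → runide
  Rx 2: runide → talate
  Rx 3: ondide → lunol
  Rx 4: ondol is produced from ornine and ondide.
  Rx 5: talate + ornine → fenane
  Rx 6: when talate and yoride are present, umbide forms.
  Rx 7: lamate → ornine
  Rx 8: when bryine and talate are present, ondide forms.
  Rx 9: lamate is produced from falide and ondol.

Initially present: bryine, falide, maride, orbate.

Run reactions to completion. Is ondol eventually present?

No

ondol would need ornine and ondide (Rx 4), but ornine never forms.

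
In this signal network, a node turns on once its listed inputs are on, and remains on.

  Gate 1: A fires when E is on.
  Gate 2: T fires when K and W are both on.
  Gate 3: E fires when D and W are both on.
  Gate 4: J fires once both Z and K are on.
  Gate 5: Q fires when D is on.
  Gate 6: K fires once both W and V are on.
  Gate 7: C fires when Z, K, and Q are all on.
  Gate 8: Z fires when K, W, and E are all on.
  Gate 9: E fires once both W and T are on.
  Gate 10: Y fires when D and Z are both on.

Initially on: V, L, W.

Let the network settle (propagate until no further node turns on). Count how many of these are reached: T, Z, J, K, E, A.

Gate 6: W and V on → K on.
Gate 2: K and W on → T on.
W and T are on, so E fires (Gate 9).
Gate 8: K, W, and E on → Z on.
Gate 1: E on → A on.
Z and K are on, so J fires (Gate 4).
T: reached.
Z: reached.
J: reached.
K: reached.
E: reached.
A: reached.
All 6 are reached.

6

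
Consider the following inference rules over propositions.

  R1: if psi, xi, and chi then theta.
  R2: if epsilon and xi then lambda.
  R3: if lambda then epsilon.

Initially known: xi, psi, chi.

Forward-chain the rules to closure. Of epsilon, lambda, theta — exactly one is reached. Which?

psi, xi, and chi hold, so theta follows (R1).
lambda would need epsilon and xi (R2), but epsilon is never established. epsilon would need lambda (R3), but lambda is never established.

theta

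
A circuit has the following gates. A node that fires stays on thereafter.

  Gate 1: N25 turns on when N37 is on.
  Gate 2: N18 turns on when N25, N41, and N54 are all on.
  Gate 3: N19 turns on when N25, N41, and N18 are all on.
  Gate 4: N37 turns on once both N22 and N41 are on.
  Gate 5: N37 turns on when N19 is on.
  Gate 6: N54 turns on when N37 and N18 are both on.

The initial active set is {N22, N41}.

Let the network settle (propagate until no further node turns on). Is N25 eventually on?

Yes

N22 and N41 are on, so N37 turns on (Gate 4).
N37 is on, so N25 turns on (Gate 1).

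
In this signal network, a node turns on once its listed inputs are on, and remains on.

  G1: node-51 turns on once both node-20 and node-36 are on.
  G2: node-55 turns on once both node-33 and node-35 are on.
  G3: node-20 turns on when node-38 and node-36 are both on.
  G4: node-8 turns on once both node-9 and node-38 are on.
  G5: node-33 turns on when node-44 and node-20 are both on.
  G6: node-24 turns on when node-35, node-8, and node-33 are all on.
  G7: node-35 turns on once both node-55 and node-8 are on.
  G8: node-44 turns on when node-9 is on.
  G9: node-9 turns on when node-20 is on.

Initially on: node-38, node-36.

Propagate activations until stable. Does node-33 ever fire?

G3: node-38 and node-36 on → node-20 on.
node-20 is on, so node-9 turns on (G9).
node-9 is on, so node-44 turns on (G8).
node-44 and node-20 are on, so node-33 turns on (G5).

Yes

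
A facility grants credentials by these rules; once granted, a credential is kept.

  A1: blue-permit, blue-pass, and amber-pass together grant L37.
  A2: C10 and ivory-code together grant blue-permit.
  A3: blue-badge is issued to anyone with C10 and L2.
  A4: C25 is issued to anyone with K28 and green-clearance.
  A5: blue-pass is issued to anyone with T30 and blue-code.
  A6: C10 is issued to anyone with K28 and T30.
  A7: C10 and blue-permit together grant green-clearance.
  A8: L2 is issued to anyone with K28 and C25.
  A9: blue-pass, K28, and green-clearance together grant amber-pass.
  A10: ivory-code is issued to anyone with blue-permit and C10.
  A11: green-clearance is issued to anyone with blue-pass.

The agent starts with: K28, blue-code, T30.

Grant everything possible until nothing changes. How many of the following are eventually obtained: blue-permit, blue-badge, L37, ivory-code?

Holding K28 and T30 grants C10 (A6).
Holding T30 and blue-code grants blue-pass (A5).
Holding blue-pass grants green-clearance (A11).
Holding K28 and green-clearance grants C25 (A4).
Holding K28 and C25 grants L2 (A8).
Holding C10 and L2 grants blue-badge (A3).
blue-permit would need C10 and ivory-code (A2), but ivory-code is never granted.
blue-badge: reached.
L37 would need blue-permit, blue-pass, and amber-pass (A1), but blue-permit is never granted.
ivory-code would need blue-permit and C10 (A10), but blue-permit is never granted.
Reached: blue-badge — 1 of the 4.

1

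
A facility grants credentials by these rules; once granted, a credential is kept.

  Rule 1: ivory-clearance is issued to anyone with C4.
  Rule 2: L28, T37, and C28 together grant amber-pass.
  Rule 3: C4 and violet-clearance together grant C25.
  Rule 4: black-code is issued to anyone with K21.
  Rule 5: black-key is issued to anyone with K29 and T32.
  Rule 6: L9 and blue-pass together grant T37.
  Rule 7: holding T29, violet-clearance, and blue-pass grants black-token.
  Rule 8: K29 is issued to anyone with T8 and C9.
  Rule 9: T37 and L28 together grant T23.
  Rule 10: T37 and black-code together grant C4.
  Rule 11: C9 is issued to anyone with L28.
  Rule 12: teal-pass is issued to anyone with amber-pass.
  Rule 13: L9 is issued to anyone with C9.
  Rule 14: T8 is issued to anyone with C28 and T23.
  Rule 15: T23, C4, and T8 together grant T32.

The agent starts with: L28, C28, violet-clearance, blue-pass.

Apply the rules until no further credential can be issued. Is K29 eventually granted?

Holding L28 grants C9 (Rule 11).
Holding C9 grants L9 (Rule 13).
Holding L9 and blue-pass grants T37 (Rule 6).
Holding T37 and L28 grants T23 (Rule 9).
Holding C28 and T23 grants T8 (Rule 14).
Holding T8 and C9 grants K29 (Rule 8).

Yes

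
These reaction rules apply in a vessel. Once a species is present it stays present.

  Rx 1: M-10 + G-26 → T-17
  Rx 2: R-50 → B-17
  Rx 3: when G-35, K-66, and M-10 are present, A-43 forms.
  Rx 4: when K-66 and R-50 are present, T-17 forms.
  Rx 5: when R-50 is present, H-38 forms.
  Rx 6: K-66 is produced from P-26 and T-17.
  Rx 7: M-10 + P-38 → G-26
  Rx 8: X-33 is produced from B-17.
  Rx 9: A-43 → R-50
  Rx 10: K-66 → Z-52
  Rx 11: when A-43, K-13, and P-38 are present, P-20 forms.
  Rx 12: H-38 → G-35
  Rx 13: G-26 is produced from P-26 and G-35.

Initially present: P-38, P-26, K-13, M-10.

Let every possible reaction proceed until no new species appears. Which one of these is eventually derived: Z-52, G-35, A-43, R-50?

M-10 and P-38 present → G-26 forms (Rx 7).
M-10 and G-26 present → T-17 forms (Rx 1).
P-26 and T-17 present → K-66 forms (Rx 6).
K-66 present → Z-52 forms (Rx 10).
G-35 would need H-38 (Rx 12), but H-38 never forms. R-50 would need A-43 (Rx 9), but A-43 never forms. A-43 would need G-35, K-66, and M-10 (Rx 3), but G-35 never forms.

Z-52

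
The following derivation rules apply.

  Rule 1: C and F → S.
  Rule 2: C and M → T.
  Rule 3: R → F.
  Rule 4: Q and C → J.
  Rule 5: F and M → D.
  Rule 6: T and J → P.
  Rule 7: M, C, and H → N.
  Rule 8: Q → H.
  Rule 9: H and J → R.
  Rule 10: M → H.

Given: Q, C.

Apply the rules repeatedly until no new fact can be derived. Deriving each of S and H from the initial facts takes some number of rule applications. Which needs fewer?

H: Q holds, so H follows (Rule 8). [1 rule application]
S: From Q, Rule 8 gives H. From Q and C, Rule 4 gives J. From H and J, Rule 9 gives R. From R, Rule 3 gives F. C and F hold, so S follows (Rule 1). [5 rule applications]
H needs fewer.

H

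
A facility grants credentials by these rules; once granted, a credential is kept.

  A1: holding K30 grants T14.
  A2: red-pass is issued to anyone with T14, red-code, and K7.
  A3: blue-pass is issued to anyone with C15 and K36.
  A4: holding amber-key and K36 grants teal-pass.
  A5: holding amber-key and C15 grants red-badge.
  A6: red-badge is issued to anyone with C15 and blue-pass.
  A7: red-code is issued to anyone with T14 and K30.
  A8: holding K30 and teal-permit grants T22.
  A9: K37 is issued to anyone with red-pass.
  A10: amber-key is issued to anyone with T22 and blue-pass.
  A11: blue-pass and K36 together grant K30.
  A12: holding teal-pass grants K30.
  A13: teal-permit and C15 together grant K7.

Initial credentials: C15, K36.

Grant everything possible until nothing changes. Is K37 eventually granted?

No

K37 would need red-pass (A9), but red-pass is never granted.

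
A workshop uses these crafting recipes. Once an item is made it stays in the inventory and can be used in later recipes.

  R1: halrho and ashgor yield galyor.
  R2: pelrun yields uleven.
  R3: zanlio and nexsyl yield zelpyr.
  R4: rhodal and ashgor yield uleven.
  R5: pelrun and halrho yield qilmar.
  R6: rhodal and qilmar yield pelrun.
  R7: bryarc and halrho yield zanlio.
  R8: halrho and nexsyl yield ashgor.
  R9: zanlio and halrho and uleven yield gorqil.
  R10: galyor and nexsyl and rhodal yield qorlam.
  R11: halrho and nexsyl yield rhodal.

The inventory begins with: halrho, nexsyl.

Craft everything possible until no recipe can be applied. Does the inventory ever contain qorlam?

Yes

halrho and nexsyl → ashgor (R8).
halrho and nexsyl → rhodal (R11).
halrho and ashgor → galyor (R1).
Using R10, galyor, nexsyl, and rhodal make qorlam.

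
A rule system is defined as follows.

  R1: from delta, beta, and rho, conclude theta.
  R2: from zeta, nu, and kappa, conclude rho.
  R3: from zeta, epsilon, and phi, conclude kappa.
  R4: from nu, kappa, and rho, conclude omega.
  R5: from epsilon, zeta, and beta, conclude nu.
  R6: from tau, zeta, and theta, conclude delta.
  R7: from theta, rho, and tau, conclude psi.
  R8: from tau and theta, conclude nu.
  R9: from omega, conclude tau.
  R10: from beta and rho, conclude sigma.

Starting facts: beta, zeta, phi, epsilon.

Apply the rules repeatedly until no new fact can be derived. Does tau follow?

zeta, epsilon, and phi hold, so kappa follows (R3).
epsilon, zeta, and beta hold, so nu follows (R5).
zeta, nu, and kappa hold, so rho follows (R2).
nu, kappa, and rho hold, so omega follows (R4).
From omega, R9 gives tau.

Yes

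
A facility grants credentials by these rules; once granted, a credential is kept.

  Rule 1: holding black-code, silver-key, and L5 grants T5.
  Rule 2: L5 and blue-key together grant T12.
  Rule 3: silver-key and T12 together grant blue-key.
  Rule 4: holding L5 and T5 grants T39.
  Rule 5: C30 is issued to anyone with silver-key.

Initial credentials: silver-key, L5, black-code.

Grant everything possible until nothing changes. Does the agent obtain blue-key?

blue-key would need silver-key and T12 (Rule 3), but T12 is never granted.

No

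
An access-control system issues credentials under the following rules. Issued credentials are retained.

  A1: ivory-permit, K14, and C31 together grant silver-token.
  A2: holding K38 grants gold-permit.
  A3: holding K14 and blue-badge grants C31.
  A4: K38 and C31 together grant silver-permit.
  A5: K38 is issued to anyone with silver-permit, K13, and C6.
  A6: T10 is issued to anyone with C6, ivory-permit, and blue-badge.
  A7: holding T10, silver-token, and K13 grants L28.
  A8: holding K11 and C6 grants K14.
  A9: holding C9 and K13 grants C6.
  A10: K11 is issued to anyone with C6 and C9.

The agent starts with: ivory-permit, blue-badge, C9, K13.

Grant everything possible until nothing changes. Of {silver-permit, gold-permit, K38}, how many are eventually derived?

0

silver-permit would need K38 and C31 (A4), but K38 is never granted.
gold-permit would need K38 (A2), but K38 is never granted.
K38 would need silver-permit, K13, and C6 (A5), but silver-permit is never granted.
None of the 3 are reached.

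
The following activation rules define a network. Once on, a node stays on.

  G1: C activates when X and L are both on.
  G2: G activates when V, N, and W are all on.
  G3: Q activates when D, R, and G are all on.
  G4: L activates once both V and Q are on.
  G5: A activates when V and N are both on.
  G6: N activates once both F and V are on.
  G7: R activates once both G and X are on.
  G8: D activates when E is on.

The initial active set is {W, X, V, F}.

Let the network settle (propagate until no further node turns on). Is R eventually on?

G6: F and V on → N on.
G2: V, N, and W on → G on.
G7: G and X on → R on.

Yes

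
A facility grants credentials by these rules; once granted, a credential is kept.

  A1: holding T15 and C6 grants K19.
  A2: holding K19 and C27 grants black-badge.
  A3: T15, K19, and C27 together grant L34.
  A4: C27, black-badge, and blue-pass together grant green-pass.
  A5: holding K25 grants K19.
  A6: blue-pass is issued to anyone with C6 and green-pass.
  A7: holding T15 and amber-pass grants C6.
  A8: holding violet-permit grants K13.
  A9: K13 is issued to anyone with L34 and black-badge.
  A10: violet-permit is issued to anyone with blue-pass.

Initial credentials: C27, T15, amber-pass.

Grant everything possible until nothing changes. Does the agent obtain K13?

Holding T15 and amber-pass grants C6 (A7).
Holding T15 and C6 grants K19 (A1).
Holding K19 and C27 grants black-badge (A2).
Holding T15, K19, and C27 grants L34 (A3).
Holding L34 and black-badge grants K13 (A9).

Yes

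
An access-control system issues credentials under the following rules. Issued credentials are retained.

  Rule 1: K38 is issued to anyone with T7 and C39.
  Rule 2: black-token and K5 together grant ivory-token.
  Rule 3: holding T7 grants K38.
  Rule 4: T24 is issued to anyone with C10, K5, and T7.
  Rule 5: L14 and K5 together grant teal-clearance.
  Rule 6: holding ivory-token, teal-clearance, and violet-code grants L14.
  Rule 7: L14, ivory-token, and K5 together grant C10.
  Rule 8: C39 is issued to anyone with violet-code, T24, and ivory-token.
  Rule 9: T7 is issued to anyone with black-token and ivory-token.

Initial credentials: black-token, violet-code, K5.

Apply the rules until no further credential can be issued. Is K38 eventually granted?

Holding black-token and K5 grants ivory-token (Rule 2).
Holding black-token and ivory-token grants T7 (Rule 9).
Holding T7 grants K38 (Rule 3).

Yes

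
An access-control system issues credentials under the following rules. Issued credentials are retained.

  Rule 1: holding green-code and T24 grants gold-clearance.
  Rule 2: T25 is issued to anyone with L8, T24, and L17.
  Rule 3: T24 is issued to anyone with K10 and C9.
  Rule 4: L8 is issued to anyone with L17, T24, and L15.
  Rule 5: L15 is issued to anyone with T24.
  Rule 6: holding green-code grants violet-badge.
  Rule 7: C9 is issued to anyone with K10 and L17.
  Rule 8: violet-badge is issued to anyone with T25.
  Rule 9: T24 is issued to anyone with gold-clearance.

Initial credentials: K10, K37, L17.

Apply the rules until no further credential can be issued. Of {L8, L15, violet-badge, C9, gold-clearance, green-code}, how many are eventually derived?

Holding K10 and L17 grants C9 (Rule 7).
Holding K10 and C9 grants T24 (Rule 3).
Holding T24 grants L15 (Rule 5).
Holding L17, T24, and L15 grants L8 (Rule 4).
Holding L8, T24, and L17 grants T25 (Rule 2).
Holding T25 grants violet-badge (Rule 8).
L8: reached.
L15: reached.
violet-badge: reached.
C9: reached.
gold-clearance would need green-code and T24 (Rule 1), but green-code is never granted.
No rule produces green-code, and it is not given.
Reached: L8, L15, violet-badge, and C9 — 4 of the 6.

4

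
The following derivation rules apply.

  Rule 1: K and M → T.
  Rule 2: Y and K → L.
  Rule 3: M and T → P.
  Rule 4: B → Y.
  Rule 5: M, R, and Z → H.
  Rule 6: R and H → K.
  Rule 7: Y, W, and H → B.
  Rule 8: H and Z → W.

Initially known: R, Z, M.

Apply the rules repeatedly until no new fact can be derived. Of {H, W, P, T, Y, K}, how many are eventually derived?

From M, R, and Z, Rule 5 gives H.
H and Z hold, so W follows (Rule 8).
From R and H, Rule 6 gives K.
From K and M, Rule 1 gives T.
From M and T, Rule 3 gives P.
H: reached.
W: reached.
P: reached.
T: reached.
Y would need B (Rule 4), but B is never established.
K: reached.
Reached: H, W, P, T, and K — 5 of the 6.

5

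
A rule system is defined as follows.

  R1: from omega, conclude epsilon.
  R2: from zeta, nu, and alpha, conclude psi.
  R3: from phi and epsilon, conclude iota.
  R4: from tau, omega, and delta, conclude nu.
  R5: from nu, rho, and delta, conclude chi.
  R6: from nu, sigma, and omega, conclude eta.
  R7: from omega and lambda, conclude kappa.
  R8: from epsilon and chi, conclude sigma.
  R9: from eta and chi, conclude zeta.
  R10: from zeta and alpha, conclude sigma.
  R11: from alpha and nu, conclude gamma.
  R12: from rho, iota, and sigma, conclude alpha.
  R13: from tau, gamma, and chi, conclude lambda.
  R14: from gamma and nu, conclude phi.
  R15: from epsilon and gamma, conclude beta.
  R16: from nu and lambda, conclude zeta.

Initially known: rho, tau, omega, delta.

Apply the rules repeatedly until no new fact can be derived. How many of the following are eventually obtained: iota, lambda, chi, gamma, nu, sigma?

3

omega holds, so epsilon follows (R1).
From tau, omega, and delta, R4 gives nu.
nu, rho, and delta hold, so chi follows (R5).
From epsilon and chi, R8 gives sigma.
iota would need phi and epsilon (R3), but phi is never established.
lambda would need tau, gamma, and chi (R13), but gamma is never established.
chi: reached.
gamma would need alpha and nu (R11), but alpha is never established.
nu: reached.
sigma: reached.
Reached: chi, nu, and sigma — 3 of the 6.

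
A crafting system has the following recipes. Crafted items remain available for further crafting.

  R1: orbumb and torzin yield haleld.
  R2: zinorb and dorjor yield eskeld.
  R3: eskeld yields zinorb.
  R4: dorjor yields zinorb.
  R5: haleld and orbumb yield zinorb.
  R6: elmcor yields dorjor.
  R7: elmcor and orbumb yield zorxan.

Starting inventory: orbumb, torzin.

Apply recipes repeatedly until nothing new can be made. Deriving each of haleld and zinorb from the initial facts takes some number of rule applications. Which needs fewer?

haleld

haleld: orbumb and torzin → haleld (R1). [1 rule application]
zinorb: orbumb and torzin → haleld (R1). Using R5, haleld and orbumb make zinorb. [2 rule applications]
haleld needs fewer.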